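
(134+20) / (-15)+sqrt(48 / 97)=-9.56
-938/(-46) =469/23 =20.39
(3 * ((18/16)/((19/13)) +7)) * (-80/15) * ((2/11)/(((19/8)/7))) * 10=-2645440/3971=-666.19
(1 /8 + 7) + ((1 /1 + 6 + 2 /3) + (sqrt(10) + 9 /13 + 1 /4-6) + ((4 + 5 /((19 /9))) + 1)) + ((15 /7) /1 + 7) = sqrt(10) + 1089073 /41496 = 29.41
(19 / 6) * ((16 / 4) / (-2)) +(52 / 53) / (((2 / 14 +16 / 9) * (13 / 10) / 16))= -887 / 19239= -0.05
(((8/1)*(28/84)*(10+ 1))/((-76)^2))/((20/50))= 55/4332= 0.01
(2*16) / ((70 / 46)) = 21.03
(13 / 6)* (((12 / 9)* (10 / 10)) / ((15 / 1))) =26 / 135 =0.19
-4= -4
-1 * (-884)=884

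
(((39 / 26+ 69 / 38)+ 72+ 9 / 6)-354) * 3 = -31599 / 38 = -831.55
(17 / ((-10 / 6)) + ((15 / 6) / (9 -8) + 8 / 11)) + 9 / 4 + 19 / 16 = -3111 / 880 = -3.54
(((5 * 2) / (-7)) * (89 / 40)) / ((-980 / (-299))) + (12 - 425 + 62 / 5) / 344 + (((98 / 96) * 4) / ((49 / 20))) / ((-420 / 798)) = -18764233 / 3539760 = -5.30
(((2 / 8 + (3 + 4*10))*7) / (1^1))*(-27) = -32697 / 4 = -8174.25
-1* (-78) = 78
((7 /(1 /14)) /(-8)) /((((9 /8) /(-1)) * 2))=49 /9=5.44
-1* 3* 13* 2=-78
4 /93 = 0.04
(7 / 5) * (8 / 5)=2.24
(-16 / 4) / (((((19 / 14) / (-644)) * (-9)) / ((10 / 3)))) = -360640 / 513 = -703.00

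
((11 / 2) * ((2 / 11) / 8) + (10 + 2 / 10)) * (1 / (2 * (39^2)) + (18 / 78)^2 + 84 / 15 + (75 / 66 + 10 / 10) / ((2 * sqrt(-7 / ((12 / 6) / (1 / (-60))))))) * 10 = 2773 * sqrt(210) / 88 + 35514283 / 60840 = 1040.38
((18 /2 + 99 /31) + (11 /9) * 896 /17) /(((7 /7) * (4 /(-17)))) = -181685 /558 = -325.60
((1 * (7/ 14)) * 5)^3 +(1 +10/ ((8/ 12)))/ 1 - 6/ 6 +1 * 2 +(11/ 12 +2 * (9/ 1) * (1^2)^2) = 1237/ 24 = 51.54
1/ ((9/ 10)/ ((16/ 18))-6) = -80/ 399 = -0.20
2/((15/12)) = 8/5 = 1.60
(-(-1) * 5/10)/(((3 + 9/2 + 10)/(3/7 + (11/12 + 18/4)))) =491/2940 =0.17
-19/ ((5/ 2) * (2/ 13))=-247/ 5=-49.40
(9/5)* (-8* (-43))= 3096/5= 619.20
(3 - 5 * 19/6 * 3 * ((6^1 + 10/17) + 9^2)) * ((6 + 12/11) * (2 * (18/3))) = -66153204/187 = -353760.45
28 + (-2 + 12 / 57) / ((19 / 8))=9836 / 361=27.25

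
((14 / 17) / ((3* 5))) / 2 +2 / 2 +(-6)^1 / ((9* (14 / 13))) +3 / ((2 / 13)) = 23691 / 1190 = 19.91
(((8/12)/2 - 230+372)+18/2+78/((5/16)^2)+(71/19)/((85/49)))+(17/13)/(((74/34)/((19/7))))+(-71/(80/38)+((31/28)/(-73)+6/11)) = 920.64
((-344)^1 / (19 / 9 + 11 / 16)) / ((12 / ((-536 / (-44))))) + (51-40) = -504389 / 4433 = -113.78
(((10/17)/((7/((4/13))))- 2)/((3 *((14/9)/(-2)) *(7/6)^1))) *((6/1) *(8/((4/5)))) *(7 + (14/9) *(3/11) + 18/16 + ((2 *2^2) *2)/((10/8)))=774582966/833833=928.94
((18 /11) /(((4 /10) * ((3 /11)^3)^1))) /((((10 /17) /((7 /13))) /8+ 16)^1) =287980 /23043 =12.50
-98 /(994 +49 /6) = -84 /859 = -0.10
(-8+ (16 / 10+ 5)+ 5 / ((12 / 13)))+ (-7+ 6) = 181 / 60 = 3.02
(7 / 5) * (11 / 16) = 0.96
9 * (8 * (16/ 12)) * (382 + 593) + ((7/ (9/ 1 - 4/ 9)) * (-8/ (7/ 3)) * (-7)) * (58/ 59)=60758928/ 649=93619.30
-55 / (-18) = 55 / 18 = 3.06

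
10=10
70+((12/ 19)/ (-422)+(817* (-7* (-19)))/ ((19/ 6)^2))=43722148/ 4009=10906.00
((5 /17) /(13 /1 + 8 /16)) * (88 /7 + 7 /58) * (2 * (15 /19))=257650 /590121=0.44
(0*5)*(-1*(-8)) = 0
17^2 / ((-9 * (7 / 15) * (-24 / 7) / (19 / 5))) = 5491 / 72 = 76.26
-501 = -501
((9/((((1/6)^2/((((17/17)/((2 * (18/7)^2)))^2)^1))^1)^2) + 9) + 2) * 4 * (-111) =-6365731045/1259712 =-5053.32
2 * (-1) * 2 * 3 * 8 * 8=-768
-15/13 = -1.15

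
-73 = -73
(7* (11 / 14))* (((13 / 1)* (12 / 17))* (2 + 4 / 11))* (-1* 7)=-14196 / 17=-835.06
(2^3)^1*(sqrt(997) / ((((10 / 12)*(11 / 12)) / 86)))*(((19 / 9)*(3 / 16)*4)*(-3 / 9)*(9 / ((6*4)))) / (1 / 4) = -39216*sqrt(997) / 55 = -22513.77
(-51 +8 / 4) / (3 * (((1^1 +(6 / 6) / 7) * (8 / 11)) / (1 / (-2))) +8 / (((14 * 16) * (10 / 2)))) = 9.84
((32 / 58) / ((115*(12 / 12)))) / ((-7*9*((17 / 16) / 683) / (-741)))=36.27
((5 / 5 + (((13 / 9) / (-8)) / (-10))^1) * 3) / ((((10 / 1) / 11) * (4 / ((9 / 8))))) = 24189 / 25600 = 0.94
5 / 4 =1.25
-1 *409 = -409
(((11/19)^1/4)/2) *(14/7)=11/76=0.14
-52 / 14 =-26 / 7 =-3.71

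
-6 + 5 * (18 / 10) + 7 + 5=15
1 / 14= 0.07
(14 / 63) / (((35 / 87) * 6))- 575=-181096 / 315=-574.91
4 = 4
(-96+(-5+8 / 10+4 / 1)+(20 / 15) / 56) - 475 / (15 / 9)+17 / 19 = -1517323 / 3990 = -380.28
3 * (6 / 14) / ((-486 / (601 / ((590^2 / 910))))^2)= 427300783 / 31800802208400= 0.00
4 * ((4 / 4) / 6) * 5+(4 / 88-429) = -28091 / 66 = -425.62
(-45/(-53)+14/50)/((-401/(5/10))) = -748/531325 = -0.00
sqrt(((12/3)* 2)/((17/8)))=8* sqrt(17)/17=1.94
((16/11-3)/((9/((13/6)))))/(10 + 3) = -17/594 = -0.03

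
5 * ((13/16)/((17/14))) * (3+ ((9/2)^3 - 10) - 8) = 277095/1088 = 254.68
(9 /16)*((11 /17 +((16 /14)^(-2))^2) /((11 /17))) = 1.07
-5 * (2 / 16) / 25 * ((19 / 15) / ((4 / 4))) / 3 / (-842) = 19 / 1515600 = 0.00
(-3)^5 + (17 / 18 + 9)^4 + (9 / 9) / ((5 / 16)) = 5007262181 / 524880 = 9539.82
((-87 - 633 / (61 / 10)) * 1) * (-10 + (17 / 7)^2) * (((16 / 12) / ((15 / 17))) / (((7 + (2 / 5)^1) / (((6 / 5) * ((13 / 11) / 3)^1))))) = 459490824 / 6082615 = 75.54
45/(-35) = -9/7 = -1.29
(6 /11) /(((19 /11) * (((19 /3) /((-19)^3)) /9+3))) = 1539 /14620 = 0.11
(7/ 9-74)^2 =434281/ 81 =5361.49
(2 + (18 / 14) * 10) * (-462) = -6864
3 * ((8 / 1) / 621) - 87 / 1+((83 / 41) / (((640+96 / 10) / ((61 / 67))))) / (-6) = -321220807247 / 3693813984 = -86.96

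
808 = 808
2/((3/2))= 4/3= 1.33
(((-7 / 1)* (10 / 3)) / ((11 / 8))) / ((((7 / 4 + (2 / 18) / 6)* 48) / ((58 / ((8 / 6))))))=-18270 / 2101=-8.70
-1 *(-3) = 3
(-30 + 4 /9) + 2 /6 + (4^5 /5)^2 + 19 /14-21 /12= 264054577 /6300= 41913.42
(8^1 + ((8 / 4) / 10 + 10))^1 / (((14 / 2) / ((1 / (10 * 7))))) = 13 / 350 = 0.04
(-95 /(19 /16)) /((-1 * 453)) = 80 /453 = 0.18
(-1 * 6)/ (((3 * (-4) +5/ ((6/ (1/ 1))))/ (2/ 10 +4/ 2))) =396/ 335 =1.18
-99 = -99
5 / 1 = 5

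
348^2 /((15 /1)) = 40368 /5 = 8073.60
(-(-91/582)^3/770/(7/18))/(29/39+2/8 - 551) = -199927/8613908168030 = -0.00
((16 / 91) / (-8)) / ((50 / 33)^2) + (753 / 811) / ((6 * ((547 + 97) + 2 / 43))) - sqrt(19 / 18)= -sqrt(38) / 6 - 23844907351 / 2554806117500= -1.04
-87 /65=-1.34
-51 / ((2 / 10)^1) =-255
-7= -7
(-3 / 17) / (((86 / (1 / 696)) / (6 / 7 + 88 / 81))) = -0.00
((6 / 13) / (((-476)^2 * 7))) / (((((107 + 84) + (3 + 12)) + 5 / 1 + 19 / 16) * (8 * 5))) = 3 / 87499402900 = 0.00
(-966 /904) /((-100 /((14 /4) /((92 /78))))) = 5733 /180800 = 0.03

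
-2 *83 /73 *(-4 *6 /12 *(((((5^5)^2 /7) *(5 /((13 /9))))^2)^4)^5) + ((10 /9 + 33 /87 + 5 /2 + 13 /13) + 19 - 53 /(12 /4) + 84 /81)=2706650165536259806444581924673651047720223890662596344699314665978011539070944252821935358000995852616323001951120395540506599174569603039156066454404913557252320178102292106986093098949062883243794196551675254689735839322851229354325881961515276783600347241789926752619040735582427065616882401644539132934653530623493110691347798040436125176195560071 /262887726568544426934528290754837976416825887409942140681131381643355081299191943118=10295840741087383183853500000000000000000000000000000000000000000000000000000000000000000000000000000000000000000000000000000000000000000000000000000000000000000000000000000000000000000000000000000000000000000000000000000000000000000000000000000000000000000000000000000.00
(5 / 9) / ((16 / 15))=25 / 48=0.52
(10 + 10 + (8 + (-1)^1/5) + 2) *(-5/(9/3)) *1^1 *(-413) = 61537/3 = 20512.33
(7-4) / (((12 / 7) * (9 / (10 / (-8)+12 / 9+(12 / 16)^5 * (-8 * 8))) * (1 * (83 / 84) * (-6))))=35525 / 71712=0.50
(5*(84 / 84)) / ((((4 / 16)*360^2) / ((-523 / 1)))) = -523 / 6480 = -0.08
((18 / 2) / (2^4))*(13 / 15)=39 / 80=0.49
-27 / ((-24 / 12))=27 / 2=13.50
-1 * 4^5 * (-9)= 9216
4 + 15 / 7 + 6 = 85 / 7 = 12.14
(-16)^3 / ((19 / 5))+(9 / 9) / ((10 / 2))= -102381 / 95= -1077.69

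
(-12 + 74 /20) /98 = -83 /980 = -0.08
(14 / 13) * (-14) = -15.08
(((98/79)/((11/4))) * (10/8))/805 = 14/19987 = 0.00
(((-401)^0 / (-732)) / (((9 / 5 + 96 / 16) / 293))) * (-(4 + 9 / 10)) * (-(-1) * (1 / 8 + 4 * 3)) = 1392629 / 456768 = 3.05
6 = 6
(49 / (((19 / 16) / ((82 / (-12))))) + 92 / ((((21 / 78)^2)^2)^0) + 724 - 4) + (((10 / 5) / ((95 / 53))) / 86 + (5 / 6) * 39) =562.55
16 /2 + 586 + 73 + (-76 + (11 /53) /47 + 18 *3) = 645.00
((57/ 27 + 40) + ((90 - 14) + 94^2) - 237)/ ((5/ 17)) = 1333718/ 45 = 29638.18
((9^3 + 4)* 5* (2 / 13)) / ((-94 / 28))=-102620 / 611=-167.95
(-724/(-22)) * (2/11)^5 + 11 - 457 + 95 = -621806327/1771561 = -350.99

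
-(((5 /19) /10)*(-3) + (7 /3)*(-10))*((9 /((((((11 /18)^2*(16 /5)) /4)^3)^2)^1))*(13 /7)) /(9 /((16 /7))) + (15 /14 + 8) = 816674480133815944411 /5843753637454502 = 139751.70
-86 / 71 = -1.21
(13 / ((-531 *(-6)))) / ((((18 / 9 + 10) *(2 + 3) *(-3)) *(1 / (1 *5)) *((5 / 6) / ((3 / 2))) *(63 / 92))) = -299 / 1003590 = -0.00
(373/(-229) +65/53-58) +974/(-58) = -26466789/351973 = -75.20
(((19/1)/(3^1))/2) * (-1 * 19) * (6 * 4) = -1444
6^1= 6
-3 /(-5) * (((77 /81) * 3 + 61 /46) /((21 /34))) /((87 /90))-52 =-2008666 /42021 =-47.80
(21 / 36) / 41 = 7 / 492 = 0.01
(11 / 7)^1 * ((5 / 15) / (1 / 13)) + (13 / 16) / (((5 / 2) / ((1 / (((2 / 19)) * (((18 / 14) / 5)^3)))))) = 15382159 / 81648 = 188.40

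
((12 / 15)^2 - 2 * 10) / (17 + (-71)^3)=242 / 4473675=0.00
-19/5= -3.80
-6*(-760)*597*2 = 5444640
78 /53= 1.47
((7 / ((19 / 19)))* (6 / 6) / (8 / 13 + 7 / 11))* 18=18018 / 179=100.66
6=6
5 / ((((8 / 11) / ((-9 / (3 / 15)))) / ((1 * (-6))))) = 7425 / 4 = 1856.25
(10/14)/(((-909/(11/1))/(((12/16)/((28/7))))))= -55/33936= -0.00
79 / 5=15.80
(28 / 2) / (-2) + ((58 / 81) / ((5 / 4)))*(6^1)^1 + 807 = 108464 / 135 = 803.44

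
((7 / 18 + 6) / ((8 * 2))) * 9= 3.59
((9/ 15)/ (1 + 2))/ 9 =1/ 45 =0.02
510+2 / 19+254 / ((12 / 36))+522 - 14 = 1780.11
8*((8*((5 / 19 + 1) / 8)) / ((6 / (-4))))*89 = -11392 / 19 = -599.58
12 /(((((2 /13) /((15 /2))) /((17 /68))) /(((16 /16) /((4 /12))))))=1755 /4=438.75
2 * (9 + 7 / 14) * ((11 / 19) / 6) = 11 / 6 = 1.83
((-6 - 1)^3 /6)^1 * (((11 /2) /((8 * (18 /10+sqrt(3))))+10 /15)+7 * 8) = -2035705 /576+94325 * sqrt(3) /576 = -3250.57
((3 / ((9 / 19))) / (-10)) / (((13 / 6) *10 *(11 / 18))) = -171 / 3575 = -0.05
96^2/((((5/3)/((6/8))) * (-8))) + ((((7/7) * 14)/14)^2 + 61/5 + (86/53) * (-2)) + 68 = -116718/265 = -440.45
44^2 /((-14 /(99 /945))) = -10648 /735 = -14.49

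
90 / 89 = 1.01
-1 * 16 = -16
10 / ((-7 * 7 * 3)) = -10 / 147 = -0.07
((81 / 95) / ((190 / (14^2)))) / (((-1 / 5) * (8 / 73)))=-289737 / 7220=-40.13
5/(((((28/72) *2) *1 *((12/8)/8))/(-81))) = -19440/7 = -2777.14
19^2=361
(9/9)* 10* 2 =20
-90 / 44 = -45 / 22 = -2.05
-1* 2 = -2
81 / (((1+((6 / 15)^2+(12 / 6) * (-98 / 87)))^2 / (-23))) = -8813154375 / 5650129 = -1559.81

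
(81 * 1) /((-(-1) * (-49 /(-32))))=2592 /49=52.90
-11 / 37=-0.30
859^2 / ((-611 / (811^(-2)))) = -737881 / 401867531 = -0.00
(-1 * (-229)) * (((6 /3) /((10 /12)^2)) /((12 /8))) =10992 /25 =439.68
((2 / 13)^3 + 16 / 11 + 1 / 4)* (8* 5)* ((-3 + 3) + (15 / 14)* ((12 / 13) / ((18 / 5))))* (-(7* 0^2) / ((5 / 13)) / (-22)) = 0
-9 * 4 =-36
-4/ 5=-0.80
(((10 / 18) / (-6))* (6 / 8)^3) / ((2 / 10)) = -25 / 128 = -0.20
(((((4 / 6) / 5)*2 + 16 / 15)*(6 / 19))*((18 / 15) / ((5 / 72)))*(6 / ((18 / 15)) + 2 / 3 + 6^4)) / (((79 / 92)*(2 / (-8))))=-331094016 / 7505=-44116.46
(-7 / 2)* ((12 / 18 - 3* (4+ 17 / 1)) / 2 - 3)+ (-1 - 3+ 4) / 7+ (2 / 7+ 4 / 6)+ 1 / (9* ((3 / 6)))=30431 / 252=120.76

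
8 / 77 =0.10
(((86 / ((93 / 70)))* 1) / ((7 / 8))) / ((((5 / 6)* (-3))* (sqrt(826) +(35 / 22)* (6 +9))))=1513600 / 549847 - 1331968* sqrt(826) / 11546787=-0.56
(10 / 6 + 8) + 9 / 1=56 / 3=18.67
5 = 5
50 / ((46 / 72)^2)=64800 / 529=122.50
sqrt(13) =3.61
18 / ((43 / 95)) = 1710 / 43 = 39.77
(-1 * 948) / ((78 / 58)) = -9164 / 13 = -704.92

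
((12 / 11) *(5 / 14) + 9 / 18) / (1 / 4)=274 / 77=3.56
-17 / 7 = -2.43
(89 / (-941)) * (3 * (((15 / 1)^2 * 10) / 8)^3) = -380162109375 / 60224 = -6312468.61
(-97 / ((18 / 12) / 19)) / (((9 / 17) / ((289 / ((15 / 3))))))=-18109318 / 135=-134143.10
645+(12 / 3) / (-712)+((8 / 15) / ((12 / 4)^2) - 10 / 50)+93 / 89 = 15520943 / 24030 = 645.90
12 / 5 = 2.40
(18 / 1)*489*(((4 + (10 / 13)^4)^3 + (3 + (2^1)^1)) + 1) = 18111786540761603340 / 23298085122481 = 777393.78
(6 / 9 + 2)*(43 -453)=-3280 / 3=-1093.33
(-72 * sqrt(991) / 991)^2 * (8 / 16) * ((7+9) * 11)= 456192 / 991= 460.34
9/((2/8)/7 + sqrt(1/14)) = -252/55 + 504 * sqrt(14)/55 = 29.71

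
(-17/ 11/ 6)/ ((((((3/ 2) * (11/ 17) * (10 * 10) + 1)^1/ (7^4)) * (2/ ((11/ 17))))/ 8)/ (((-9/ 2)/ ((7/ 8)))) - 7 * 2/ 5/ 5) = 0.46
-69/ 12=-23/ 4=-5.75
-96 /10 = -48 /5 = -9.60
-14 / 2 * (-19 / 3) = 133 / 3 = 44.33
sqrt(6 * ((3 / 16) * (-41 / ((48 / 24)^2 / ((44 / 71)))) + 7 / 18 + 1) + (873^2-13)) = sqrt(553223914662) / 852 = 872.99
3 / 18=1 / 6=0.17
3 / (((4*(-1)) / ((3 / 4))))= -0.56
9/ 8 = 1.12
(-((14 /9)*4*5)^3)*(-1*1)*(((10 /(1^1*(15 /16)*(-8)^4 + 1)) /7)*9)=100.80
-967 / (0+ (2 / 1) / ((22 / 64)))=-10637 / 64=-166.20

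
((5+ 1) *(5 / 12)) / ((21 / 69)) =115 / 14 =8.21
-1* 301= -301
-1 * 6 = -6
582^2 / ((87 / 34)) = 3838872 / 29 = 132374.90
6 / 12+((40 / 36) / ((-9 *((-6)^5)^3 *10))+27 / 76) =618880985948179 / 723614691262464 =0.86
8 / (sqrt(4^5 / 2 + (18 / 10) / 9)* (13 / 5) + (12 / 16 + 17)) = -284000 / 6294819 + 8320* sqrt(12805) / 6294819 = 0.10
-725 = -725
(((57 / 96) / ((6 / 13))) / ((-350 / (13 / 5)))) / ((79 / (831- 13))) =-1313299 / 13272000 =-0.10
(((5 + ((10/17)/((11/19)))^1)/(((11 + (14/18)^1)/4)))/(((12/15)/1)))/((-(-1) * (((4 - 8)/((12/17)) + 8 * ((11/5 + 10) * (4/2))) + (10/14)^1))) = 5315625/395964272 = 0.01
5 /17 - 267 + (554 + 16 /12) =14720 /51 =288.63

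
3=3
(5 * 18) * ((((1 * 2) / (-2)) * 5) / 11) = -450 / 11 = -40.91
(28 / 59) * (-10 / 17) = -280 / 1003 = -0.28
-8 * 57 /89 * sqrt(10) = -456 * sqrt(10) /89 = -16.20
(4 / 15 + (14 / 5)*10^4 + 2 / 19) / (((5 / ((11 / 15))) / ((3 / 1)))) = 87781166 / 7125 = 12320.16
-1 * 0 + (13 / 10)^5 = 371293 / 100000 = 3.71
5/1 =5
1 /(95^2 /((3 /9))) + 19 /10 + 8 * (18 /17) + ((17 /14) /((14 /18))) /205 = 9596681263 /924692475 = 10.38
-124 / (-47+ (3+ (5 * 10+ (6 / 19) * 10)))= -1178 / 87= -13.54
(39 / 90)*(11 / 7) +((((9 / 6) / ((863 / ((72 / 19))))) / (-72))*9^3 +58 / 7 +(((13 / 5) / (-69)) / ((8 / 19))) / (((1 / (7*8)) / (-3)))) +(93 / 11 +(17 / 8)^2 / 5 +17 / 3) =38.96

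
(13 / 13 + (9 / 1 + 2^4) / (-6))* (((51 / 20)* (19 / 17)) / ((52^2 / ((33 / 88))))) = -1083 / 865280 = -0.00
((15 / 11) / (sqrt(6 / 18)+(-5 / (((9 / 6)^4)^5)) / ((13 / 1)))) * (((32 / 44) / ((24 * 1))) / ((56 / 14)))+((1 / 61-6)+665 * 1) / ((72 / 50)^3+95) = 3424409104301034945615 * sqrt(3) / 331482787992249486645932+52053184295468469261807504043800 / 7739533971834066287782370717353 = 6.74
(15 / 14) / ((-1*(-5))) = 3 / 14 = 0.21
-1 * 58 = -58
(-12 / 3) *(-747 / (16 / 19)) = 14193 / 4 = 3548.25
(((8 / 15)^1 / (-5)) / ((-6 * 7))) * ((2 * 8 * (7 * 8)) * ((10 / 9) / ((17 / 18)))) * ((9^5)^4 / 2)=1383272158897143899136 / 85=16273790104672281166.31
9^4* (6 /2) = 19683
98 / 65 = 1.51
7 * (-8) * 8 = -448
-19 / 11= -1.73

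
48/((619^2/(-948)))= -45504/383161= -0.12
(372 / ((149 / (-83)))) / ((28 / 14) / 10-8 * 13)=51460 / 25777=2.00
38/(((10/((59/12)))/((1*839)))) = 940519/60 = 15675.32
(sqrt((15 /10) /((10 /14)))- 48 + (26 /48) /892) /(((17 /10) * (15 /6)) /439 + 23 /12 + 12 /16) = -19613203 /1093592 + 2634 * sqrt(210) /70495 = -17.39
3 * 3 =9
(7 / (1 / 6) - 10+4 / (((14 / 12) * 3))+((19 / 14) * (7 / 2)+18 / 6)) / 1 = 1145 / 28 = 40.89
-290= -290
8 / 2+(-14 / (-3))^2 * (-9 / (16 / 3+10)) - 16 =-570 / 23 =-24.78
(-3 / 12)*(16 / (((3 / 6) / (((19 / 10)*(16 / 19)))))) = -64 / 5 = -12.80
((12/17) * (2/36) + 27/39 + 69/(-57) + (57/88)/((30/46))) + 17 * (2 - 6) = -374052311/5542680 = -67.49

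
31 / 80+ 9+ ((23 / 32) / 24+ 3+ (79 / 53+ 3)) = 3441119 / 203520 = 16.91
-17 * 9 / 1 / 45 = -17 / 5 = -3.40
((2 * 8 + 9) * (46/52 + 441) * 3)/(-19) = -861675/494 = -1744.28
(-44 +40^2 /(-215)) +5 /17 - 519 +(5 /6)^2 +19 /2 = -14735731 /26316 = -559.95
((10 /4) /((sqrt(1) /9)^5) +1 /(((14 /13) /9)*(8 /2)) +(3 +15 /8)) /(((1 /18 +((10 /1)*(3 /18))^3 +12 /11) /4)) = 102234.80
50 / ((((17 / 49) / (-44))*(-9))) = 107800 / 153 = 704.58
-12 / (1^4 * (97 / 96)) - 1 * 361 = -372.88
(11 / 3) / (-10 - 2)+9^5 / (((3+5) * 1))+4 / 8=531455 / 72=7381.32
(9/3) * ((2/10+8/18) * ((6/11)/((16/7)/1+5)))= 0.14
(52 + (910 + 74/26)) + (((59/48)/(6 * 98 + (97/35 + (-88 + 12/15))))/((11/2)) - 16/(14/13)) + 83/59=4753547963797/4996391400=951.40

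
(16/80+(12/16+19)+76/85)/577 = 7087/196180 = 0.04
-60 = -60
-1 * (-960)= 960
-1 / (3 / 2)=-0.67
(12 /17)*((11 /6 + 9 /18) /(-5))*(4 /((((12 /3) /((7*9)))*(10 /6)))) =-5292 /425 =-12.45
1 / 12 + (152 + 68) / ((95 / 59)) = 31171 / 228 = 136.71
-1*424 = -424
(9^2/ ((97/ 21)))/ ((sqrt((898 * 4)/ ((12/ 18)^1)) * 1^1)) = 567 * sqrt(1347)/ 87106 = 0.24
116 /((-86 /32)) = -1856 /43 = -43.16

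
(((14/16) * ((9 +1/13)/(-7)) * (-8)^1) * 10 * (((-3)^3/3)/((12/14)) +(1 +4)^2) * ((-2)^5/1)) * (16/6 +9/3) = -9307840/39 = -238662.56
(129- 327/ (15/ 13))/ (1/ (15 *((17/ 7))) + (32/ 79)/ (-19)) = -59097372/ 2347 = -25179.96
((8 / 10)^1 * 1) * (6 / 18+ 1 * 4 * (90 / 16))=274 / 15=18.27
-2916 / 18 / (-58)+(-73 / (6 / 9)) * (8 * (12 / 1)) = -304767 / 29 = -10509.21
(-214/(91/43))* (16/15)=-147232/1365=-107.86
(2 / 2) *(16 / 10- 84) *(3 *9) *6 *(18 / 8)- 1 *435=-152349 / 5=-30469.80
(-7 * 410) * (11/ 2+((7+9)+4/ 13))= -813645/ 13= -62588.08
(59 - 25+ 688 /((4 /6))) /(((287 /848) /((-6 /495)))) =-44096 /1155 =-38.18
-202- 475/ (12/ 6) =-879/ 2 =-439.50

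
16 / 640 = 1 / 40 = 0.02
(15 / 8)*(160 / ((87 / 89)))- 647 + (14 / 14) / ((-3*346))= -10237823 / 30102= -340.10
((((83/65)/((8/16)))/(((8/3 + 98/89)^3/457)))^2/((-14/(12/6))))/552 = -173754034833752019861003/1410166746654684628355200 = -0.12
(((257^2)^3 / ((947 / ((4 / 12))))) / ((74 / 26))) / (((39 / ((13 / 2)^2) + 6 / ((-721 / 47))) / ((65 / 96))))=2282096820833330475065 / 50314882752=45356298097.36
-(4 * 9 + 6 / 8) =-147 / 4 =-36.75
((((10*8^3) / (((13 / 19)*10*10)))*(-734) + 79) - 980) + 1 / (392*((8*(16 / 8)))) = -22759463487 / 407680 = -55826.78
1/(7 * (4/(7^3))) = 49/4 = 12.25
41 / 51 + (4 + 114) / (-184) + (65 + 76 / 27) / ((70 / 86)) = 123378757 / 1477980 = 83.48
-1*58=-58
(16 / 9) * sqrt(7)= 4.70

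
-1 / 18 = -0.06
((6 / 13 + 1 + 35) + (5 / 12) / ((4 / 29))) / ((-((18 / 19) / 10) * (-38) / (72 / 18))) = 123185 / 2808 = 43.87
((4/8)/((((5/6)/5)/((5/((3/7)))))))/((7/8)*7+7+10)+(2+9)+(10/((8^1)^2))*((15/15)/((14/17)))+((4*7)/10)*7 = 2677293/82880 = 32.30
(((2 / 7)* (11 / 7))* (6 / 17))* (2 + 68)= 1320 / 119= 11.09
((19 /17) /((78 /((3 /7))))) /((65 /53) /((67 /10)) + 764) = 67469 /8395921716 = 0.00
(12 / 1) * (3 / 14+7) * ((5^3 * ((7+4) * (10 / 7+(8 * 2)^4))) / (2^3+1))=127421145500 / 147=866810513.61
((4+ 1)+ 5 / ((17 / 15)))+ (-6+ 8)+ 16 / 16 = 211 / 17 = 12.41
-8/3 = -2.67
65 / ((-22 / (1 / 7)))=-65 / 154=-0.42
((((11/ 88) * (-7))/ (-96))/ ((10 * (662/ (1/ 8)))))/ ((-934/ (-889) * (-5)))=-6223/ 189944217600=-0.00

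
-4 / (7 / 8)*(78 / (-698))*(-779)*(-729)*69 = 48902229792 / 2443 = 20017286.04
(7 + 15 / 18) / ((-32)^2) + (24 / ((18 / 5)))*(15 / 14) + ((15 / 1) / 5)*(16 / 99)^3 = 33213729275 / 4636735488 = 7.16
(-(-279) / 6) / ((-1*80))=-93 / 160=-0.58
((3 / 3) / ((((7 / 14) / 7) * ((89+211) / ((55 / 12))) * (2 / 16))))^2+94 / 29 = 362291 / 58725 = 6.17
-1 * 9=-9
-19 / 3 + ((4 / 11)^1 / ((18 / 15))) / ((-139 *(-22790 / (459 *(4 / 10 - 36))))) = -331117847 / 52268865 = -6.33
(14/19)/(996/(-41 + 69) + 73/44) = 4312/217873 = 0.02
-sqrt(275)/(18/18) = -5 *sqrt(11) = -16.58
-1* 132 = -132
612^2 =374544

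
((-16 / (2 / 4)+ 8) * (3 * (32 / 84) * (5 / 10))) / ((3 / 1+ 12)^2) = -32 / 525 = -0.06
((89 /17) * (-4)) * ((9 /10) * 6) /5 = -9612 /425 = -22.62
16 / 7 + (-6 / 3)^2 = 44 / 7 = 6.29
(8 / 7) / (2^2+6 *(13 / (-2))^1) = -8 / 245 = -0.03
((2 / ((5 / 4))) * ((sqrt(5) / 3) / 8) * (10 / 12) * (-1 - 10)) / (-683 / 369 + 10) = -451 * sqrt(5) / 6014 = -0.17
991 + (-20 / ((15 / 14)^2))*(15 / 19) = 55703 / 57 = 977.25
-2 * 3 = -6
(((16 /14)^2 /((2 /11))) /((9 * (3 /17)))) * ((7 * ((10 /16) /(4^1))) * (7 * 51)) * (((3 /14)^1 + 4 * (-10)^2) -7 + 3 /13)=379397755 /546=694867.68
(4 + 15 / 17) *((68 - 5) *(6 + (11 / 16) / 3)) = 521157 / 272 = 1916.02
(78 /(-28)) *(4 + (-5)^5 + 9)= 60684 /7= 8669.14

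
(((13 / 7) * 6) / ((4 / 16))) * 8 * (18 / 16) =2808 / 7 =401.14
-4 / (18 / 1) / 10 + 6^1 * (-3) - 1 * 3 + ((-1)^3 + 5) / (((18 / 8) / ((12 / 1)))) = 0.31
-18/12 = -3/2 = -1.50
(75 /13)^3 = 421875 /2197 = 192.02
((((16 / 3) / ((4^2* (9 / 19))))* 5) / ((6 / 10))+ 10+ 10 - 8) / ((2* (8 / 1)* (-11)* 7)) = -1447 / 99792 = -0.01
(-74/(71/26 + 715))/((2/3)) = -2886/18661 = -0.15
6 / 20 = 3 / 10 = 0.30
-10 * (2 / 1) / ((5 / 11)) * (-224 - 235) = 20196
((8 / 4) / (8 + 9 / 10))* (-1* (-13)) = 260 / 89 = 2.92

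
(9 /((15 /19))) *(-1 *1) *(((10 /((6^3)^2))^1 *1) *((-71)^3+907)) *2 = 1744.62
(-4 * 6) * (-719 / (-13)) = -17256 / 13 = -1327.38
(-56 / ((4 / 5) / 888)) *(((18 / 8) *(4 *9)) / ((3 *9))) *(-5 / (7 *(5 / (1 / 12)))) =2220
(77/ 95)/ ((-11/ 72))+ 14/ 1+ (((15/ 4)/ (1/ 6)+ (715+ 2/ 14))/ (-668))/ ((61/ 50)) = 211078311/ 27097420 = 7.79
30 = 30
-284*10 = -2840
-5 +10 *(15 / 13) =6.54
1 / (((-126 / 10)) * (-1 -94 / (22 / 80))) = 55 / 237573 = 0.00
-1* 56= -56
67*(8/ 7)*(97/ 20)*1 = 12998/ 35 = 371.37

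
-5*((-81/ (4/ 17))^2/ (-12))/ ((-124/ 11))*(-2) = 34762365/ 3968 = 8760.68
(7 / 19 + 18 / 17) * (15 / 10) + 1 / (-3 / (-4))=6733 / 1938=3.47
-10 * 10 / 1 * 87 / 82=-4350 / 41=-106.10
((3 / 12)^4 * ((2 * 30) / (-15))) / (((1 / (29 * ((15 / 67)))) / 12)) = -1305 / 1072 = -1.22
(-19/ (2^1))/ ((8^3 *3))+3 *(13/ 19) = 119447/ 58368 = 2.05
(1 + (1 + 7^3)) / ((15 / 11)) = 253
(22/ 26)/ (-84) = -11/ 1092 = -0.01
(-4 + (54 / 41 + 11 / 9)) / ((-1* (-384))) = -539 / 141696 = -0.00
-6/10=-0.60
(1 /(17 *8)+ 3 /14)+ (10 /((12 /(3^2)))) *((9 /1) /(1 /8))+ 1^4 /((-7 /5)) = 73373 /136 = 539.51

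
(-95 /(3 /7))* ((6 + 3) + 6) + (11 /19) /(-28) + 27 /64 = -28298985 /8512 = -3324.60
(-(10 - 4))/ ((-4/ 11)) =33/ 2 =16.50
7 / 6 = 1.17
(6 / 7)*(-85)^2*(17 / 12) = 122825 / 14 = 8773.21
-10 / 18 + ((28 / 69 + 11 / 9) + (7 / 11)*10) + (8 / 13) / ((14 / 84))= 109804 / 9867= 11.13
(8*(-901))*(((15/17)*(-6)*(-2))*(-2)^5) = 2442240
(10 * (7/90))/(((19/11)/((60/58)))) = 770/1653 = 0.47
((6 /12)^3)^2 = 1 /64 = 0.02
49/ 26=1.88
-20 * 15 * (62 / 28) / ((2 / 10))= -23250 / 7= -3321.43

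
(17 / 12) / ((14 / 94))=799 / 84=9.51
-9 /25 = -0.36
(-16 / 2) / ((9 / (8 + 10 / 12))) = -7.85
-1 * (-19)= 19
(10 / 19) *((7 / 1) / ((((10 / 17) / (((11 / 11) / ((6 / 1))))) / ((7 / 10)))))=833 / 1140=0.73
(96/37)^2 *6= 55296/1369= 40.39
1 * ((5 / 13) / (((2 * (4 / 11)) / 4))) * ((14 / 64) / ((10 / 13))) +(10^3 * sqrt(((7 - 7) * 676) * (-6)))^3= 0.60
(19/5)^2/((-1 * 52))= -361/1300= -0.28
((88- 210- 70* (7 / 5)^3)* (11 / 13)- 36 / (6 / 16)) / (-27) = 9044 / 675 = 13.40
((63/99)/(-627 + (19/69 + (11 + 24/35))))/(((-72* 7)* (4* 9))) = 805/14116471776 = 0.00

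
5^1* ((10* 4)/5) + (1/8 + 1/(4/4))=329/8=41.12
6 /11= 0.55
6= 6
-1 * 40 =-40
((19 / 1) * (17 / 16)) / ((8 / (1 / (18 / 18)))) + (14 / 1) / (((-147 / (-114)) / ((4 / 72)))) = 25213 / 8064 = 3.13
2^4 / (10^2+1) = 16 / 101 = 0.16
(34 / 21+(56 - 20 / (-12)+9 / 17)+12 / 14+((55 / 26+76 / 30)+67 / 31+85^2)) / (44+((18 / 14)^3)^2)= 176335130943839 / 1173164623410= 150.31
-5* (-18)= 90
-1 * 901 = -901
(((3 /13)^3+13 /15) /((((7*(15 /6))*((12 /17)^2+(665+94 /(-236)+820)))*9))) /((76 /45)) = 70557038 /31711037761455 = 0.00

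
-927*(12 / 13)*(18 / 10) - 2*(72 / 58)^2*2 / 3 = -84309876 / 54665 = -1542.30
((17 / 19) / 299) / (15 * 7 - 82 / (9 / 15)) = -51 / 539695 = -0.00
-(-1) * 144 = 144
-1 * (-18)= 18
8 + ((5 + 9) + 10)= 32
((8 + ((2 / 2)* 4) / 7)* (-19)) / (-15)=76 / 7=10.86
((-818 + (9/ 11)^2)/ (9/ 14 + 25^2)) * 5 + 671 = 704229179/ 1059839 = 664.47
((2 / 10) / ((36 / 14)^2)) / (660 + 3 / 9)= 7 / 152820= 0.00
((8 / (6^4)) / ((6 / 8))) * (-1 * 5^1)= -10 / 243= -0.04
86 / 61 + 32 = 2038 / 61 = 33.41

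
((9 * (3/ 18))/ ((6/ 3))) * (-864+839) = -75/ 4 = -18.75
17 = 17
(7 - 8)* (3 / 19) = -3 / 19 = -0.16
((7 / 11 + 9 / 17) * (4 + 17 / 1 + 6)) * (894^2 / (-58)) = -2352151548 / 5423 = -433736.22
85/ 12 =7.08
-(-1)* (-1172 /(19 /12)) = -14064 /19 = -740.21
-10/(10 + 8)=-5/9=-0.56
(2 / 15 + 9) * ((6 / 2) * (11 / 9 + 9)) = 12604 / 45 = 280.09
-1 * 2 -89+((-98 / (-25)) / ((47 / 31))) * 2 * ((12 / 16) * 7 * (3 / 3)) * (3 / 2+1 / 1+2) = 73241 / 2350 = 31.17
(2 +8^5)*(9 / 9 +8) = 294930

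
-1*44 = -44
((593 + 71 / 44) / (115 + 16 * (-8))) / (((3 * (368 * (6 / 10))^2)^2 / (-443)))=89430625 / 94412568526848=0.00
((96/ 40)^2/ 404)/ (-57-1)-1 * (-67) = 4906057/ 73225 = 67.00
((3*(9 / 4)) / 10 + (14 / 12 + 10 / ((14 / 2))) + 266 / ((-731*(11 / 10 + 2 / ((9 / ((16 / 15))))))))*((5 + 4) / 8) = 104933649 / 31111360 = 3.37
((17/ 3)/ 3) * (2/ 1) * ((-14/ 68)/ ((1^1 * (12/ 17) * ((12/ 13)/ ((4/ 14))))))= -221/ 648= -0.34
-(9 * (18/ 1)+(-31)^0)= -163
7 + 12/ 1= 19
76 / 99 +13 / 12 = 733 / 396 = 1.85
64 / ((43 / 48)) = 3072 / 43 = 71.44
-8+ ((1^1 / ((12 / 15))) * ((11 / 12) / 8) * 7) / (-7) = -3127 / 384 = -8.14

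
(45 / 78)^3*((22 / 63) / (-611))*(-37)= 152625 / 37586276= 0.00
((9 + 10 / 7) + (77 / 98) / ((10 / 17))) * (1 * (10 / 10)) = 1647 / 140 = 11.76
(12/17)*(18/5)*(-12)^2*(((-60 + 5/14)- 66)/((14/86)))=-1176306624/4165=-282426.56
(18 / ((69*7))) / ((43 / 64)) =384 / 6923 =0.06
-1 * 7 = -7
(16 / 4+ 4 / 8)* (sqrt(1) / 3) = 3 / 2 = 1.50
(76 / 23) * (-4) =-304 / 23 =-13.22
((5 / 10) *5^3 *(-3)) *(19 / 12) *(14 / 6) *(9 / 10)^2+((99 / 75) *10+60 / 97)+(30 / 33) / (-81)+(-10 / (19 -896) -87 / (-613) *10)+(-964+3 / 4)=-11218871324584141 / 7434118660320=-1509.11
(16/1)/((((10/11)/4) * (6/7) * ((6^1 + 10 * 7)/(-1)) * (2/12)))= -616/95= -6.48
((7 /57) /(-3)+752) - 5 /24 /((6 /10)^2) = 3083665 /4104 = 751.38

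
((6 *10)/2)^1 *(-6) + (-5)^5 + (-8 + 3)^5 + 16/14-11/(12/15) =-180393/28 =-6442.61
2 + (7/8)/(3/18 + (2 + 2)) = 2.21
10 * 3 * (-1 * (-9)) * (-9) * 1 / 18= -135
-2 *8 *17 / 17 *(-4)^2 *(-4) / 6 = 512 / 3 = 170.67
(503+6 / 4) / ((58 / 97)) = 97873 / 116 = 843.73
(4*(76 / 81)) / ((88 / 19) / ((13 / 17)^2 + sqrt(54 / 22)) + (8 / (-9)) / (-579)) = 4286127944124262 / 9059523799695639 + 667119984004386*sqrt(33) / 3019841266565213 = 1.74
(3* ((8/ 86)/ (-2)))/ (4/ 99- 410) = 297/ 872599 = 0.00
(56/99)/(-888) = -7/10989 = -0.00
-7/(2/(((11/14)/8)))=-11/32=-0.34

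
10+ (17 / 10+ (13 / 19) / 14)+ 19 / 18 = 153269 / 11970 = 12.80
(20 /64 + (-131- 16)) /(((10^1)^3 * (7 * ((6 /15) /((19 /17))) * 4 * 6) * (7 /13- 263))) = 579709 /62365900800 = 0.00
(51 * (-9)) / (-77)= 459 / 77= 5.96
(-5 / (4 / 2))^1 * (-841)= 2102.50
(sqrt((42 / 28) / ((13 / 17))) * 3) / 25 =3 * sqrt(1326) / 650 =0.17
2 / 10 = 1 / 5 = 0.20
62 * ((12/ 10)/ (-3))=-124/ 5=-24.80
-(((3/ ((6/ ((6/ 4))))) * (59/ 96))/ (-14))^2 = -3481/ 3211264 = -0.00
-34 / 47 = -0.72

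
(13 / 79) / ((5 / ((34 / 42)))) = 221 / 8295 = 0.03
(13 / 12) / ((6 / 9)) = 13 / 8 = 1.62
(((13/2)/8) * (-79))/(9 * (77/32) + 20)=-2054/1333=-1.54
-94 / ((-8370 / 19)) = 893 / 4185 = 0.21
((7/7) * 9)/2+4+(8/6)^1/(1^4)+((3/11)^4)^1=864305/87846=9.84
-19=-19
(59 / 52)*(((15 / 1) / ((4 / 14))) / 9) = 2065 / 312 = 6.62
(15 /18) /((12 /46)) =115 /36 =3.19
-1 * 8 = -8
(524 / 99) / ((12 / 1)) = 131 / 297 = 0.44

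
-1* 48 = -48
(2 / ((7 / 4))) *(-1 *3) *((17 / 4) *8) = -816 / 7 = -116.57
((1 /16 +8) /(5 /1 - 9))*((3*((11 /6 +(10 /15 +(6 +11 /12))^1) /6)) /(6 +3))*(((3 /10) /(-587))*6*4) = 4859 /375680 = 0.01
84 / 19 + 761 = 765.42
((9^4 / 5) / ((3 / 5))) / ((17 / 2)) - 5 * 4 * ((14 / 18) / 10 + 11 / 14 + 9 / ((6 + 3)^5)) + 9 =194425565 / 780759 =249.02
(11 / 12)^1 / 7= 11 / 84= 0.13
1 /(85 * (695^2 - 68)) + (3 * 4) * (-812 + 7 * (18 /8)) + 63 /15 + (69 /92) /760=-238380472350793 /24959217760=-9550.80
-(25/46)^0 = -1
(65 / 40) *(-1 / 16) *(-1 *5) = 65 / 128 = 0.51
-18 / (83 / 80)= -1440 / 83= -17.35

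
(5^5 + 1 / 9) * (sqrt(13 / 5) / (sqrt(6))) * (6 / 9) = 1371.47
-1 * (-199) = 199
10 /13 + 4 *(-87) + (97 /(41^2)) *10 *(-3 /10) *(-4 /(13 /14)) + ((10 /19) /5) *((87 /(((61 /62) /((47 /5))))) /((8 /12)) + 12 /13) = -27245530228 /126638135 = -215.14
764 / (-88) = -191 / 22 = -8.68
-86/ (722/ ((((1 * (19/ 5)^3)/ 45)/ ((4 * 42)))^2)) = -5603803/ 893025000000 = -0.00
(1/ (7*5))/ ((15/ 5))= 1/ 105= 0.01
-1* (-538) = 538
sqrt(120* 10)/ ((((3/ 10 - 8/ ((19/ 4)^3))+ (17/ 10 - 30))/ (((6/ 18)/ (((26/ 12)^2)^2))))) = -0.02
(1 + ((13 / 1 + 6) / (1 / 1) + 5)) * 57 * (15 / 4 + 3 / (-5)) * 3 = 53865 / 4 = 13466.25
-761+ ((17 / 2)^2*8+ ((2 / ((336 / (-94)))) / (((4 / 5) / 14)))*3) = -1699 / 8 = -212.38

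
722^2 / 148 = 130321 / 37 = 3522.19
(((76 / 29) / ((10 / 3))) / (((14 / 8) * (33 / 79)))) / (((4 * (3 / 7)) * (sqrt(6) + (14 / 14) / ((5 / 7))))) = -21014 / 96657 + 15010 * sqrt(6) / 96657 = 0.16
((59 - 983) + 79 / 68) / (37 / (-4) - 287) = 62753 / 20145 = 3.12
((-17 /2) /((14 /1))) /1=-17 /28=-0.61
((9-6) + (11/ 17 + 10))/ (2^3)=29/ 17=1.71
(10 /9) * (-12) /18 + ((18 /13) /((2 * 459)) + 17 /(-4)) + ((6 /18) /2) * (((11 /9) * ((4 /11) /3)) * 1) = -4.96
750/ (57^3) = 250/ 61731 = 0.00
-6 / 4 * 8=-12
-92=-92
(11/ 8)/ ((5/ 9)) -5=-101/ 40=-2.52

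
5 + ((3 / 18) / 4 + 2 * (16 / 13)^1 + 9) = 5149 / 312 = 16.50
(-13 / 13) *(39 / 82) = -39 / 82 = -0.48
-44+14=-30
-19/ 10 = -1.90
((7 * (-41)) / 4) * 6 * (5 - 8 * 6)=18511.50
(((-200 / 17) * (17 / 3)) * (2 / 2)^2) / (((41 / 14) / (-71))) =198800 / 123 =1616.26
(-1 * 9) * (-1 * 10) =90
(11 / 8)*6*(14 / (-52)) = -231 / 104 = -2.22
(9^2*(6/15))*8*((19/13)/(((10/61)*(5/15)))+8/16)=2295216/325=7062.20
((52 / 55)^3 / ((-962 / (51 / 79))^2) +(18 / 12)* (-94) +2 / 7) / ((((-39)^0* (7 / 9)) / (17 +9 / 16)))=-3541039390425839751 / 1114453010902000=-3177.38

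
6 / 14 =3 / 7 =0.43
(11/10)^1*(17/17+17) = 99/5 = 19.80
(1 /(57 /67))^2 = 4489 /3249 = 1.38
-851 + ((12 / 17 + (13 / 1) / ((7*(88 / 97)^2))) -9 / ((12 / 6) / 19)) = -860288579 / 921536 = -933.54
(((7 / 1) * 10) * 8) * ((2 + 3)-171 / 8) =-9170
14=14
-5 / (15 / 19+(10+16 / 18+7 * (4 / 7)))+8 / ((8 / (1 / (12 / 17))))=35317 / 32172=1.10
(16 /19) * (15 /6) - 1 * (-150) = 2890 /19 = 152.11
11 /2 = 5.50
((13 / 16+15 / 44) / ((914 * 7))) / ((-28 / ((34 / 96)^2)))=-8381 / 10377658368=-0.00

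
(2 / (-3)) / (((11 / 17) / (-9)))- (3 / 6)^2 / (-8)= 3275 / 352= 9.30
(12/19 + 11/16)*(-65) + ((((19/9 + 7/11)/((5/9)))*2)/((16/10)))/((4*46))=-6591861/76912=-85.71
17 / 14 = 1.21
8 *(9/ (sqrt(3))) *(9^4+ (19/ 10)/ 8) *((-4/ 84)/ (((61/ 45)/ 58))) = -136998639 *sqrt(3)/ 427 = -555711.01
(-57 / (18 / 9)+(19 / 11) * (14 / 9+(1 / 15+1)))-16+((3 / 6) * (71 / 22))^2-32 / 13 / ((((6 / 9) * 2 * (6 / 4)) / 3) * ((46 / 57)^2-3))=-309359205569 / 8642565360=-35.79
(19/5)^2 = 361/25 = 14.44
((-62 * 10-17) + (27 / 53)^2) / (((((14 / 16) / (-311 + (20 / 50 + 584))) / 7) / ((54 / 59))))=-1056249360576 / 828655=-1274655.15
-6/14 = -3/7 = -0.43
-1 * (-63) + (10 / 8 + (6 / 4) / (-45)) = 3853 / 60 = 64.22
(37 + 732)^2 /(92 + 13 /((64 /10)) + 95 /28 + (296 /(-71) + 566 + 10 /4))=9405005344 /10524553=893.63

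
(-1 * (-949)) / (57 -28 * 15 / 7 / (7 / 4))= 41.78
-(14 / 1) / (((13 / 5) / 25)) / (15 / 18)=-2100 / 13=-161.54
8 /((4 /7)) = 14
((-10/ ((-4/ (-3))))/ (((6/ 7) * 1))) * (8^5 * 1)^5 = -330565653800875164958720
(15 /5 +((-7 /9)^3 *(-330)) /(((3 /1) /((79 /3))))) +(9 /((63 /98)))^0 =2989418 /2187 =1366.90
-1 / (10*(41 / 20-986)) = 2 / 19679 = 0.00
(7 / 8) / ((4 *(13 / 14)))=49 / 208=0.24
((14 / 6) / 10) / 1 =7 / 30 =0.23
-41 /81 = -0.51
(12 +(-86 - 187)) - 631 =-892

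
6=6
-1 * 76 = -76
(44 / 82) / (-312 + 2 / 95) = -1045 / 607579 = -0.00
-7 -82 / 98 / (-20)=-6819 / 980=-6.96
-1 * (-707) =707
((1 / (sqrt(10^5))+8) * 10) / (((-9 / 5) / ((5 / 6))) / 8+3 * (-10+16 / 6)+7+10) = -8000 / 527 - sqrt(10) / 527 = -15.19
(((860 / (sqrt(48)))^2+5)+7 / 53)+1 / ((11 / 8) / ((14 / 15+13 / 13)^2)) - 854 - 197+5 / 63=4396847921 / 306075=14365.26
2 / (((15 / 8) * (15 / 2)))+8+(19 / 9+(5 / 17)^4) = 64274524 / 6264075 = 10.26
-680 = -680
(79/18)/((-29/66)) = -869/87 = -9.99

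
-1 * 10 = -10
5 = 5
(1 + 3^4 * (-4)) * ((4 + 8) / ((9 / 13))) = -16796 / 3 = -5598.67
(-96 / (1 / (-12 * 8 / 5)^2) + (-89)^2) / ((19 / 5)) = -686711 / 95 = -7228.54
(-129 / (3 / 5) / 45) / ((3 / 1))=-43 / 27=-1.59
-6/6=-1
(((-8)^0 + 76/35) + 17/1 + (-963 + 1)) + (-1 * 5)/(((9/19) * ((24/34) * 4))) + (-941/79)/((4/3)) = -1140131807/1194480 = -954.50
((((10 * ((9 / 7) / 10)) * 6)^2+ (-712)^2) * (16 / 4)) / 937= 99372688 / 45913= 2164.37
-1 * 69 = -69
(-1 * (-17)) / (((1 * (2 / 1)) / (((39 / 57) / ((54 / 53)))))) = 11713 / 2052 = 5.71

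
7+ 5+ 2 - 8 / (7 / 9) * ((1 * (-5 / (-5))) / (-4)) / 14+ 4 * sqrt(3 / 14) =2 * sqrt(42) / 7+ 695 / 49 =16.04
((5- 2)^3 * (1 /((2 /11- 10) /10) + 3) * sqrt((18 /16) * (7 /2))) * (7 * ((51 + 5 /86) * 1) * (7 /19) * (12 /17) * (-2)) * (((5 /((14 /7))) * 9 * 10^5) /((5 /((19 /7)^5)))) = -123989996045925000 * sqrt(7) /250733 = -1308350694154.34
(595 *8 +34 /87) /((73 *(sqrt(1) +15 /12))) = 1656616 /57159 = 28.98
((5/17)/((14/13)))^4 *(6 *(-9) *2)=-481966875/802135684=-0.60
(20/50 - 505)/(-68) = 2523/340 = 7.42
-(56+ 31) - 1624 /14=-203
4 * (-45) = -180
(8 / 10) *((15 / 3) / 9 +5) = 40 / 9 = 4.44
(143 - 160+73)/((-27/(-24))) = 448/9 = 49.78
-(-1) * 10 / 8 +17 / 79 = 463 / 316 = 1.47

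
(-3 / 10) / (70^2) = -3 / 49000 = -0.00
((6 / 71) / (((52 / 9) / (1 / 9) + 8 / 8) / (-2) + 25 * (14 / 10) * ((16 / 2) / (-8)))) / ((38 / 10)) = -20 / 55309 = -0.00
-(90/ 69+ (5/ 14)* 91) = -33.80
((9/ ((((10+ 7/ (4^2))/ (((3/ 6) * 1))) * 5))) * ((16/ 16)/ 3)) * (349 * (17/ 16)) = 17799/ 1670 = 10.66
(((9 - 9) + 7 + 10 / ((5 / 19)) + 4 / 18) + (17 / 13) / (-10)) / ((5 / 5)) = 52757 / 1170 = 45.09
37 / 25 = 1.48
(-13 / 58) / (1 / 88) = -572 / 29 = -19.72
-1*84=-84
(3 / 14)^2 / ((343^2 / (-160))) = -360 / 5764801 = -0.00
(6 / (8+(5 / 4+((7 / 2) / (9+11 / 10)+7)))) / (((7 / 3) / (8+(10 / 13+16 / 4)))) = 134128 / 67795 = 1.98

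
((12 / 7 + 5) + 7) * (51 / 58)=2448 / 203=12.06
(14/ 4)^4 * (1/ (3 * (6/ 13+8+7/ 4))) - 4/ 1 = 5725/ 6372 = 0.90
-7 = -7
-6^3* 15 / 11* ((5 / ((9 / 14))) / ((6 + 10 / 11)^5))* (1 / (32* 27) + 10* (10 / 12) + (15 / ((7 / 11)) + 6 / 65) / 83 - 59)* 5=601693924946675 / 16414991284224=36.66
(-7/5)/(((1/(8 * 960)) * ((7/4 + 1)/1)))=-43008/11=-3909.82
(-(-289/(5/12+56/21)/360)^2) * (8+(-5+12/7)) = -918731/2874900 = -0.32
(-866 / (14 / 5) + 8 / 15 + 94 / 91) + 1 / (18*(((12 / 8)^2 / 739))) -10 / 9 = -10709459 / 36855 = -290.58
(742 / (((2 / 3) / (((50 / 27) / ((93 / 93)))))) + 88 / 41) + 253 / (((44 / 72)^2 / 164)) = 459339994 / 4059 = 113165.80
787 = 787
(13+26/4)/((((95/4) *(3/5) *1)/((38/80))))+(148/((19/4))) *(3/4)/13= 12091/4940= 2.45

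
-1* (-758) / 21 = 758 / 21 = 36.10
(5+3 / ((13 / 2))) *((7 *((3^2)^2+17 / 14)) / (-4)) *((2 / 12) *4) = -81721 / 156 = -523.85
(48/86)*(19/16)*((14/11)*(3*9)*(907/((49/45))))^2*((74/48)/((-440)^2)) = 34149350363103/7897238272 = 4324.21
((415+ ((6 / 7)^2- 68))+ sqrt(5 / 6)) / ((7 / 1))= sqrt(30) / 42+ 17039 / 343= 49.81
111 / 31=3.58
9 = 9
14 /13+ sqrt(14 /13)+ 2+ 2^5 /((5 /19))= sqrt(182) /13+ 8104 /65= 125.71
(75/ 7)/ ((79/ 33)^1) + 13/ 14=5.40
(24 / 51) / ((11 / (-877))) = -37.52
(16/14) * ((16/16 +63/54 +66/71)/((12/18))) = 2638/497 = 5.31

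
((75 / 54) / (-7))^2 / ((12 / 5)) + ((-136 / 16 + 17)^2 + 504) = 576.27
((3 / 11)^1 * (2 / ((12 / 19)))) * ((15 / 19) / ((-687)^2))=5 / 3461106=0.00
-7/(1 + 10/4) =-2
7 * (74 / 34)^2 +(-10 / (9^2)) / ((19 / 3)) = 4913189 / 148257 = 33.14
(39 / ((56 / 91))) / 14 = 507 / 112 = 4.53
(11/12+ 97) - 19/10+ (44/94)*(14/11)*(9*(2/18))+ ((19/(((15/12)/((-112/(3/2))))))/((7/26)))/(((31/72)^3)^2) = -1655870363945485057/2502760380420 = -661617.62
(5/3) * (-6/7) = -10/7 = -1.43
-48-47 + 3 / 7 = -662 / 7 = -94.57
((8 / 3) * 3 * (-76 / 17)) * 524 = -318592 / 17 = -18740.71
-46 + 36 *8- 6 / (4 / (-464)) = 938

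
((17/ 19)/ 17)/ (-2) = -0.03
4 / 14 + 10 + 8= 128 / 7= 18.29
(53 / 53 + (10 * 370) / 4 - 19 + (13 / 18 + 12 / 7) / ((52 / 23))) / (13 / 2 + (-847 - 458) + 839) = -5949725 / 3010644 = -1.98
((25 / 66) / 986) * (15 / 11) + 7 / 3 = 1670659 / 715836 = 2.33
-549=-549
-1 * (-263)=263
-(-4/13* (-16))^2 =-24.24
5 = 5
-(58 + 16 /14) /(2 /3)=-621 /7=-88.71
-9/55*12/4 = -27/55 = -0.49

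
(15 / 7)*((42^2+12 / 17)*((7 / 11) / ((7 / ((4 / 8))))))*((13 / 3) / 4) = 243750 / 1309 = 186.21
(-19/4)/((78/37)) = -703/312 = -2.25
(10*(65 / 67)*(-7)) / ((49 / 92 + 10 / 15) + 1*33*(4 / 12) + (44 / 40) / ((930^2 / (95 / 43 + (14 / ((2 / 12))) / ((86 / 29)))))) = -5.57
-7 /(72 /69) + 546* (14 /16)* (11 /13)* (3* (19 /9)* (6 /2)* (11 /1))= 2027557 /24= 84481.54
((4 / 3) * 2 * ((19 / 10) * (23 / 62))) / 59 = 874 / 27435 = 0.03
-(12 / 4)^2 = -9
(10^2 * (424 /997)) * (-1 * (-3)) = 127200 /997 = 127.58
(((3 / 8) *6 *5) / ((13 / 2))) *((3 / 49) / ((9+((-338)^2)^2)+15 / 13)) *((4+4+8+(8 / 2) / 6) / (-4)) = -45 / 1330228402384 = -0.00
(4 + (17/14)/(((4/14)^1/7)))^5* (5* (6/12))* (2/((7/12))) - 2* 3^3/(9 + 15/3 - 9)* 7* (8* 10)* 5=672550825545/1792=375307380.33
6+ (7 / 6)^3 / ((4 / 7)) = 7585 / 864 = 8.78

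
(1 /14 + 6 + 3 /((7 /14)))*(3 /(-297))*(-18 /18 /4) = 169 /5544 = 0.03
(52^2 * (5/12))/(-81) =-3380/243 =-13.91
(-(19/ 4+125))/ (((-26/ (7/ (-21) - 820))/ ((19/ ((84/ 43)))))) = -347840201/ 8736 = -39816.87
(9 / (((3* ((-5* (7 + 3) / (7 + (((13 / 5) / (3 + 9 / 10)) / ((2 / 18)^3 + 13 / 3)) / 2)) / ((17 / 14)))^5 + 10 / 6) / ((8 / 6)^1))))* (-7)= 2001222912816149248488797602452 / 476575750048077770753006174650745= 0.00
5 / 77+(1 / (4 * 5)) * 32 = 641 / 385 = 1.66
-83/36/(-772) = 83/27792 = 0.00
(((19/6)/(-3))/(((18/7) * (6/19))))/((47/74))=-93499/45684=-2.05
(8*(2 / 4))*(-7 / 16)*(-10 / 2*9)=315 / 4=78.75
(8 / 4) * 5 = 10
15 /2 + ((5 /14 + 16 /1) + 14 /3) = 599 /21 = 28.52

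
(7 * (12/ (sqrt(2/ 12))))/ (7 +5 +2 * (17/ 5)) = 210 * sqrt(6)/ 47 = 10.94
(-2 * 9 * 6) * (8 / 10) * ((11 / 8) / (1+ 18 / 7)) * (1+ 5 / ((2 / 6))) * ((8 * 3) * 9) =-114960.38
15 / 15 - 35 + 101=67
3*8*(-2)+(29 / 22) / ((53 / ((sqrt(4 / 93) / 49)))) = -48+29*sqrt(93) / 2656731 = -48.00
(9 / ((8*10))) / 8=9 / 640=0.01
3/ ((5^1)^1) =3/ 5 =0.60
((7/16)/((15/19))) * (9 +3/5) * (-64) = -8512/25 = -340.48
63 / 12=21 / 4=5.25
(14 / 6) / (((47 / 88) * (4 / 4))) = 616 / 141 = 4.37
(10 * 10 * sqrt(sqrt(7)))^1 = 100 * 7^(1 / 4) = 162.66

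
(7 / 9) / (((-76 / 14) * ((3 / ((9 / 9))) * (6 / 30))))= -0.24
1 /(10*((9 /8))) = 4 /45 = 0.09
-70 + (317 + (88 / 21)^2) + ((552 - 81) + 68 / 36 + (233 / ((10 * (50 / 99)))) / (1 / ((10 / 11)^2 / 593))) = 1178645778 / 1598135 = 737.51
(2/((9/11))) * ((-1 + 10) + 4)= 286/9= 31.78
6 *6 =36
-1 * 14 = -14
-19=-19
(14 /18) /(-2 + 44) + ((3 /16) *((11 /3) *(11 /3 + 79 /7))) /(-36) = -1615 /6048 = -0.27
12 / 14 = 6 / 7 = 0.86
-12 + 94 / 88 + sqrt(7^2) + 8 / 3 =-167 / 132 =-1.27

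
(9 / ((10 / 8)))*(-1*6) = -216 / 5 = -43.20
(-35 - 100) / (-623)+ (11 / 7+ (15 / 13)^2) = 328441 / 105287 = 3.12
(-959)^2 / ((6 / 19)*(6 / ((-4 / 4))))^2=332004841 / 1296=256176.57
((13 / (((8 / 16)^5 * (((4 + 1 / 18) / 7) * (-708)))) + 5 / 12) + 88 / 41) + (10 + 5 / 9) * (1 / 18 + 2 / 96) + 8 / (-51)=8552665739 / 3890564784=2.20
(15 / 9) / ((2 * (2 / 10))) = 25 / 6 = 4.17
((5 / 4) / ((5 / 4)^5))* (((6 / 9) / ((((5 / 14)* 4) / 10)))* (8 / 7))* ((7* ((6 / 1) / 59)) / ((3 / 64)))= 3670016 / 110625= 33.18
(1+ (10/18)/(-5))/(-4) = -0.22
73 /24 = 3.04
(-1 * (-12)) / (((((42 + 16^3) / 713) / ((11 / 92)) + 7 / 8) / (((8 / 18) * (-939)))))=-101.35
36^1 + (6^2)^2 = 1332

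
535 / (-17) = -535 / 17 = -31.47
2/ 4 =1/ 2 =0.50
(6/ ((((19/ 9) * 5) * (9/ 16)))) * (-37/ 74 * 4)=-192/ 95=-2.02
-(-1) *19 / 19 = 1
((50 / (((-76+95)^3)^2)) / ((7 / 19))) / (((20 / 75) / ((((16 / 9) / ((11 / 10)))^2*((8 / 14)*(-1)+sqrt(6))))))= -6400000 / 396381356217+1600000*sqrt(6) / 56625908031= 0.00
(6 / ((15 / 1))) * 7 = 14 / 5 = 2.80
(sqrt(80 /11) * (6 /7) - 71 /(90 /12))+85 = 24 * sqrt(55) /77+1133 /15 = 77.84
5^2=25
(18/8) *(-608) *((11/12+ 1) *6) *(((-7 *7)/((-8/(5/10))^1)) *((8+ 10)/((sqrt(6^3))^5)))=-21413 *sqrt(6)/41472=-1.26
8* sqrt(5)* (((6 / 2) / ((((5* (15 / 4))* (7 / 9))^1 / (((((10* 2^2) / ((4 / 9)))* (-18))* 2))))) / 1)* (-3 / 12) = 46656* sqrt(5) / 35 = 2980.74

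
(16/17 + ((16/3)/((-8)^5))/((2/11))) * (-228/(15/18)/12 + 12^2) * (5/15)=19838521/522240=37.99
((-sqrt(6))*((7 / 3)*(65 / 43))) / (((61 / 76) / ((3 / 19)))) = -1820*sqrt(6) / 2623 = -1.70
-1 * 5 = -5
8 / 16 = 1 / 2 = 0.50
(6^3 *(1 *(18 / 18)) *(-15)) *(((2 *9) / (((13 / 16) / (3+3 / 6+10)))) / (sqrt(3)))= -4199040 *sqrt(3) / 13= -559457.74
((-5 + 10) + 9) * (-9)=-126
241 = 241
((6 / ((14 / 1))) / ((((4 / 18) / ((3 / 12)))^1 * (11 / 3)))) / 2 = 81 / 1232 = 0.07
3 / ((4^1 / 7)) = 21 / 4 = 5.25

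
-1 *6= -6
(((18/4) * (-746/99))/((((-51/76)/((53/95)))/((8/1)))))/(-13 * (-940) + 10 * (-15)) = 316304/16928175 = 0.02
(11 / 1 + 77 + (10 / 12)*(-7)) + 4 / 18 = 1483 / 18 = 82.39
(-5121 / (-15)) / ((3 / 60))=6828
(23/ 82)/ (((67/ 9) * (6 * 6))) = 23/ 21976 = 0.00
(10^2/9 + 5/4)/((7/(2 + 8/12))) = 890/189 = 4.71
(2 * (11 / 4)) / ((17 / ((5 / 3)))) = 55 / 102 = 0.54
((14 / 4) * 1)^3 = 343 / 8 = 42.88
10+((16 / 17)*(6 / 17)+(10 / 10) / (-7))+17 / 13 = 302360 / 26299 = 11.50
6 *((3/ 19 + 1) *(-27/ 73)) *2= -7128/ 1387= -5.14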